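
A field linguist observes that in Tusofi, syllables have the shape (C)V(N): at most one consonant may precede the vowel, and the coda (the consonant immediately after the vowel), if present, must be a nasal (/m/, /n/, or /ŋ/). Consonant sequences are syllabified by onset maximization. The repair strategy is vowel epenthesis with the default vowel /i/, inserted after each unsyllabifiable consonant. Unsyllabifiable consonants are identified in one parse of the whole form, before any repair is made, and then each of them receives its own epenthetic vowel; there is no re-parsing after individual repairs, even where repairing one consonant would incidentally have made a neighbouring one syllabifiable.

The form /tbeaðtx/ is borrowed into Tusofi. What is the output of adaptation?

tibeaðitixi

The consonants /t/, /ð/, /t/, /x/ cannot be parsed into a legal (C)V(N) syllable (only a nasal (/m/, /n/, or /ŋ/) is licensed in coda position; onsets are limited to one consonant).
Each unlicensed consonant becomes the onset of a new syllable: /t/ → /ti/, /ð/ → /ði/, /t/ → /ti/, /x/ → /xi/.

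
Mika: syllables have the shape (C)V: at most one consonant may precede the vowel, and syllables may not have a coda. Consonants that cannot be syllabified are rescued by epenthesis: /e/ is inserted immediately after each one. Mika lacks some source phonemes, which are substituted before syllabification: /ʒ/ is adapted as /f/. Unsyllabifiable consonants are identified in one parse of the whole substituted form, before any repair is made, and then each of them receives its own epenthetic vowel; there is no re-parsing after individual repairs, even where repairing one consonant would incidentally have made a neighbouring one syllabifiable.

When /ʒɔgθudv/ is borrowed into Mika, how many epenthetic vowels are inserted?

After substitution the input is /fɔgθudv/.
The unsyllabifiable consonants are /g/, /d/, /v/; each receives one epenthetic vowel.

3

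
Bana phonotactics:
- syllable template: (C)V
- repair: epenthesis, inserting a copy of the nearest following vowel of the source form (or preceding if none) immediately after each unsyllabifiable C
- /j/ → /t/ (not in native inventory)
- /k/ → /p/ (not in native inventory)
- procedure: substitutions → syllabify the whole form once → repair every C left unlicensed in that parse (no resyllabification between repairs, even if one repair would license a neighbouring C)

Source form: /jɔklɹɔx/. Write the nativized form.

tɔpɔlɔɹɔxɔ

Substitution: /j/ → /t/, /k/ → /p/, giving /tɔplɹɔx/.
Syllabifying with onset maximization leaves /p/, /l/, /x/ stranded (no codas are permitted; onsets are limited to one consonant).
Each unlicensed consonant becomes the onset of a new syllable: /p/ → /pɔ/, /l/ → /lɔ/, /x/ → /xɔ/.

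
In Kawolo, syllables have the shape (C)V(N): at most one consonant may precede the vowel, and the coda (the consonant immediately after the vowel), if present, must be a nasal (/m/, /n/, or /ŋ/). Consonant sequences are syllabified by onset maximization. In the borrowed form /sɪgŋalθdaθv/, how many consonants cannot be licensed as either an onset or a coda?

The consonants /g/, /l/, /θ/, /θ/, /v/ cannot be parsed into a legal (C)V(N) syllable (only a nasal (/m/, /n/, or /ŋ/) is licensed in coda position; onsets are limited to one consonant).

5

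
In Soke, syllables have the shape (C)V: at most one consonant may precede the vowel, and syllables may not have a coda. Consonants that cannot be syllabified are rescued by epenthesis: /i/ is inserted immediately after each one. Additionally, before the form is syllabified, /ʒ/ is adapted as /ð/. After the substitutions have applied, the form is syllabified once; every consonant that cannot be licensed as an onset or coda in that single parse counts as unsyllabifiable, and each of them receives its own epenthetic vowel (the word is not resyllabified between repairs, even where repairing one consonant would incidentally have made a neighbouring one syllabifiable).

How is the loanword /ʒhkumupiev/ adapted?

ðihikumupievi

Substitution: /ʒ/ → /ð/, giving /ðhkumupiev/.
Syllabifying with onset maximization leaves /ð/, /h/, /v/ stranded (no codas are permitted; onsets are limited to one consonant).
Epenthesis after each stranded consonant: /ð/ → /ði/, /h/ → /hi/, /v/ → /vi/.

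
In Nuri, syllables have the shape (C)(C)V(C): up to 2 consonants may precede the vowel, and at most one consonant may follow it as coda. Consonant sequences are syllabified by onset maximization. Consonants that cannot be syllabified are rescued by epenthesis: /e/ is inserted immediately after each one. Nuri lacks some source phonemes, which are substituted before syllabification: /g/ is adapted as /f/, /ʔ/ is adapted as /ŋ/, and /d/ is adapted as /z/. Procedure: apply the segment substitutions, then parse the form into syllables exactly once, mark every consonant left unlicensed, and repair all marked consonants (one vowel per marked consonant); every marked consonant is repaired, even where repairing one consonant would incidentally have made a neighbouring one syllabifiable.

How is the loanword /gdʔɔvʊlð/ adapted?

Substitution: /g/ → /f/, /d/ → /z/, /ʔ/ → /ŋ/, giving /fzŋɔvʊlð/.
Under (C)(C)V(C), the unsyllabifiable consonants are /f/, /ð/ (at most one coda consonant is licensed; onsets may contain at most 2 consonants).
Inserting the epenthetic vowel yields /f/ → /fe/, /ð/ → /ðe/.

fezŋɔvʊlðe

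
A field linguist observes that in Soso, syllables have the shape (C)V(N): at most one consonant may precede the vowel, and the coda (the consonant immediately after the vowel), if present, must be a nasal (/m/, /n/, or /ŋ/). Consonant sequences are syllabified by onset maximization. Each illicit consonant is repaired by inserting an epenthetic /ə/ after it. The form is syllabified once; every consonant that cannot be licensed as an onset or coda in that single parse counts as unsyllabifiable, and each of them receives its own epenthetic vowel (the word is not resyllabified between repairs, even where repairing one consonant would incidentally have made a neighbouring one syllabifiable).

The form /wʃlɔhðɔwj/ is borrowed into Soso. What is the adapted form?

Under (C)V(N), the unsyllabifiable consonants are /w/, /ʃ/, /h/, /w/, /j/ (only a nasal (/m/, /n/, or /ŋ/) is licensed in coda position; onsets are limited to one consonant).
Each unlicensed consonant becomes the onset of a new syllable: /w/ → /wə/, /ʃ/ → /ʃə/, /h/ → /hə/, /w/ → /wə/, /j/ → /jə/.

wəʃəlɔhəðɔwəjə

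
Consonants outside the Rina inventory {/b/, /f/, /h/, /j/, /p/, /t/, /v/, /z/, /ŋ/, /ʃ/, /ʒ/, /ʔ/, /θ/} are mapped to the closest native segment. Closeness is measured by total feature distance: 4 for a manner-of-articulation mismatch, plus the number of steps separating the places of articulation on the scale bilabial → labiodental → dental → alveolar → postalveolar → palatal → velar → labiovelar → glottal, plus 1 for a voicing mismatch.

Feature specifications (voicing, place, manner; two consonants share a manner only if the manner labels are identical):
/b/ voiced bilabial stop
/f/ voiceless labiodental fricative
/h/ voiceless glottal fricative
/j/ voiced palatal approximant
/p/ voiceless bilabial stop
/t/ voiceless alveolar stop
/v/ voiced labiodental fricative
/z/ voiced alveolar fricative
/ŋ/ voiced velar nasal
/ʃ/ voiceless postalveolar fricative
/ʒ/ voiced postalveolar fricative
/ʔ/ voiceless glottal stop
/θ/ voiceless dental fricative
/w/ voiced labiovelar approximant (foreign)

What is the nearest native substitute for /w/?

/j/ is closest: same manner (approximant), place distance 2 (labiovelar→palatal), same voicing; total 2. Next closest is /ŋ/ at distance 5.

j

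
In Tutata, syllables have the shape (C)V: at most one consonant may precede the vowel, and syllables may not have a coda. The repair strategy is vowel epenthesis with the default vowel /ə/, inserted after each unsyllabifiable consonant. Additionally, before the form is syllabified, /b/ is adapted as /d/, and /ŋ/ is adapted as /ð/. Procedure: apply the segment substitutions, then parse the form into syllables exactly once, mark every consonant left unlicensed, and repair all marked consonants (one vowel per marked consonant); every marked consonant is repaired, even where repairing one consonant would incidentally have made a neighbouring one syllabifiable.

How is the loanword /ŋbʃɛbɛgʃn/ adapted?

ðədəʃɛdɛgəʃənə

Substitution: /ŋ/ → /ð/, /b/ → /d/, giving /ðdʃɛdɛgʃn/.
Under (C)V, the unsyllabifiable consonants are /ð/, /d/, /g/, /ʃ/, /n/ (no codas are permitted; onsets are limited to one consonant).
Epenthesis after each stranded consonant: /ð/ → /ðə/, /d/ → /də/, /g/ → /gə/, /ʃ/ → /ʃə/, /n/ → /nə/.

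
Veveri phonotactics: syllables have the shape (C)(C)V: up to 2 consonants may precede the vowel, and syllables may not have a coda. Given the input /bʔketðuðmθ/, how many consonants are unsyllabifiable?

4

Under (C)(C)V, the unsyllabifiable consonants are /b/, /ð/, /m/, /θ/ (no codas are permitted; onsets may contain at most 2 consonants).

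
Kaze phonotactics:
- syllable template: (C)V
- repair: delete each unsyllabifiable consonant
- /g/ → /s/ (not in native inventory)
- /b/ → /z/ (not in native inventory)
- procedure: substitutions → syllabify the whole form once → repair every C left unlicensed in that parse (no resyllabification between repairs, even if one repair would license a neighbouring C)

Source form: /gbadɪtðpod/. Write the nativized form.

Substitution: /g/ → /s/, /b/ → /z/, giving /szadɪtðpod/.
Under (C)V, the unsyllabifiable consonants are /s/, /t/, /ð/, /d/ (no codas are permitted; onsets are limited to one consonant).
Deletion applies to /s/, /t/, /ð/, /d/.

zadɪpo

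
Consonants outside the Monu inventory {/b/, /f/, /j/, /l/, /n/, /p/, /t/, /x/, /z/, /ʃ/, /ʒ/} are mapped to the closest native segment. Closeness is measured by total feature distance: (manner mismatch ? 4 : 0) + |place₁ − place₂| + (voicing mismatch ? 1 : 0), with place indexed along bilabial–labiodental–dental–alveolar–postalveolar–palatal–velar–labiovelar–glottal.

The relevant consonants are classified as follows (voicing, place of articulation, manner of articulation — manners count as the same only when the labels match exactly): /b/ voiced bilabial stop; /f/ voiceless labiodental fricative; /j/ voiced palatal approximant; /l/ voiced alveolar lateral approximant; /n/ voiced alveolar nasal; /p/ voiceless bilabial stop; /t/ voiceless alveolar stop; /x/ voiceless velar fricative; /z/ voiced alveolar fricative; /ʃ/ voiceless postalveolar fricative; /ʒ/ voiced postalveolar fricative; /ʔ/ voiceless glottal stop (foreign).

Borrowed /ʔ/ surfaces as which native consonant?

/t/ is closest: same manner (stop), place distance 5 (glottal→alveolar), same voicing; total 5. Next closest is /x/ at distance 6.

t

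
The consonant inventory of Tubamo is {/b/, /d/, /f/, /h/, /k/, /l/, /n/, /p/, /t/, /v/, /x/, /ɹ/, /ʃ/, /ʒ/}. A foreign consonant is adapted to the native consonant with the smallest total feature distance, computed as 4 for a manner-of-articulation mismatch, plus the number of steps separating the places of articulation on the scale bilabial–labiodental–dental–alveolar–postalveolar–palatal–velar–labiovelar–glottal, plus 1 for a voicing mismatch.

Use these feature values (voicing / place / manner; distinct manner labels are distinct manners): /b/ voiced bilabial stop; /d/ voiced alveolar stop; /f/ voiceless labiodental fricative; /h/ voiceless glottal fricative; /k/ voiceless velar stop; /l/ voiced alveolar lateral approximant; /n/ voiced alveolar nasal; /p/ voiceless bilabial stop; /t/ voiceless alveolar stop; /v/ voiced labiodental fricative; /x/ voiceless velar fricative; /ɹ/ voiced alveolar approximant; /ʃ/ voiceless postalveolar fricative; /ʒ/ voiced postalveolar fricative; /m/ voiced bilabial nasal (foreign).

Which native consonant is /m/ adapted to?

/n/ is closest: same manner (nasal), place distance 3 (bilabial→alveolar), same voicing; total 3. Next closest is /b/ at distance 4.

n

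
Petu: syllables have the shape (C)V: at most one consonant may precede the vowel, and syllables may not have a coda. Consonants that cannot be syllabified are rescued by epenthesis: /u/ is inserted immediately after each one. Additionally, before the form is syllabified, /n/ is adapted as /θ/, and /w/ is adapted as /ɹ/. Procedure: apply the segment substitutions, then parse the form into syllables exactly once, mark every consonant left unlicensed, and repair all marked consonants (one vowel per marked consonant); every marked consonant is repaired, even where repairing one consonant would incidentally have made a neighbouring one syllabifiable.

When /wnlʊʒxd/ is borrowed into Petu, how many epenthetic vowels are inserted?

After substitution the input is /ɹθlʊʒxd/.
The unsyllabifiable consonants are /ɹ/, /θ/, /ʒ/, /x/, /d/; each receives one epenthetic vowel.

5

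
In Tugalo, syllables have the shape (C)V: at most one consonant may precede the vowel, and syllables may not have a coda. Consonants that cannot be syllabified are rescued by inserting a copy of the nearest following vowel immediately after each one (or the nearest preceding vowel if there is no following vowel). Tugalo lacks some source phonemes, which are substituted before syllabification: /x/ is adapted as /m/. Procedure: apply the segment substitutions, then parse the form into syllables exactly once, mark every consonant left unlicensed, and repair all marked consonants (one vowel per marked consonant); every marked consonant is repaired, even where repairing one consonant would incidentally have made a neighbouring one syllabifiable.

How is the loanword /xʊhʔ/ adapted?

mʊhʊʔʊ

Substitution: /x/ → /m/, giving /mʊhʔ/.
Syllabifying with onset maximization leaves /h/, /ʔ/ stranded (no codas are permitted; onsets are limited to one consonant).
Inserting the epenthetic vowel yields /h/ → /hʊ/, /ʔ/ → /ʔʊ/.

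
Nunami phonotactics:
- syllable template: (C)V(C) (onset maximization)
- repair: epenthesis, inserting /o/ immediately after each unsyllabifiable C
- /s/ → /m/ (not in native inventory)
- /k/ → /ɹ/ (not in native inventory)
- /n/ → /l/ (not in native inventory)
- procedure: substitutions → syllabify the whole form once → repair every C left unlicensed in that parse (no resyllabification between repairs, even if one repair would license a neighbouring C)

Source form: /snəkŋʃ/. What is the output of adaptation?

moləɹŋoʃo

Substitution: /s/ → /m/, /n/ → /l/, /k/ → /ɹ/, giving /mləɹŋʃ/.
Syllabifying with onset maximization leaves /m/, /ŋ/, /ʃ/ stranded (at most one coda consonant is licensed; onsets are limited to one consonant).
Inserting the epenthetic vowel yields /m/ → /mo/, /ŋ/ → /ŋo/, /ʃ/ → /ʃo/.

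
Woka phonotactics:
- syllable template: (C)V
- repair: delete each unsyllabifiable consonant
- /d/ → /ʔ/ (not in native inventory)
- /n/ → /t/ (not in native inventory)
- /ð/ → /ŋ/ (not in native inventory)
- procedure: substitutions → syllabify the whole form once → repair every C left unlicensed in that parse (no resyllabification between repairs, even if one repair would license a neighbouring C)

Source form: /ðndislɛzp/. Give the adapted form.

ʔilɛ

Substitution: /ð/ → /ŋ/, /n/ → /t/, /d/ → /ʔ/, giving /ŋtʔislɛzp/.
Under (C)V, the unsyllabifiable consonants are /ŋ/, /t/, /s/, /z/, /p/ (no codas are permitted; onsets are limited to one consonant).
Deletion applies to /ŋ/, /t/, /s/, /z/, /p/.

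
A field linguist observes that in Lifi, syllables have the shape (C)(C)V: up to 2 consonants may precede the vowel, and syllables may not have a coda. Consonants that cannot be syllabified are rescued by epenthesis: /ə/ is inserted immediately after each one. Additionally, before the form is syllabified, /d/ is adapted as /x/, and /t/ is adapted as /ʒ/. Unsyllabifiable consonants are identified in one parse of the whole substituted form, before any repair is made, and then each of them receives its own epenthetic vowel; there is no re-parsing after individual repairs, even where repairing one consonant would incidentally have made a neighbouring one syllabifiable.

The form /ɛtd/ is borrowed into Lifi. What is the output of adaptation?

ɛʒəxə

Substitution: /t/ → /ʒ/, /d/ → /x/, giving /ɛʒx/.
The consonants /ʒ/, /x/ cannot be parsed into a legal (C)(C)V syllable (no codas are permitted; onsets may contain at most 2 consonants).
Each unlicensed consonant becomes the onset of a new syllable: /ʒ/ → /ʒə/, /x/ → /xə/.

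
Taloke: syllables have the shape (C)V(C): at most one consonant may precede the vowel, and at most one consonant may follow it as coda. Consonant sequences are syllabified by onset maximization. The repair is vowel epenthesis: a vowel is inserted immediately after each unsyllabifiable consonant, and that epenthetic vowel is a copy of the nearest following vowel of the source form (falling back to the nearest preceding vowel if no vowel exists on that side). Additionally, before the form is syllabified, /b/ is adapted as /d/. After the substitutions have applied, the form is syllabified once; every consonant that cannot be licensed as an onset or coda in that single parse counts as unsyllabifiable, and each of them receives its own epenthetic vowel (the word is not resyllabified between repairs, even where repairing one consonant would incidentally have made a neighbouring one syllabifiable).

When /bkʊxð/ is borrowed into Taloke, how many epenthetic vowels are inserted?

2

After substitution the input is /dkʊxð/.
The unsyllabifiable consonants are /d/, /ð/; each receives one epenthetic vowel.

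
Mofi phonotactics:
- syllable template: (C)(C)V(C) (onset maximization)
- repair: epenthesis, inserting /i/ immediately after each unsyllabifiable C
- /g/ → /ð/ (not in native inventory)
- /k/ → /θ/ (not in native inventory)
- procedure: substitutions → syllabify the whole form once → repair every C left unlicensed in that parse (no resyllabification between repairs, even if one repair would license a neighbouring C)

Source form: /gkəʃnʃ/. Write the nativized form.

Substitution: /g/ → /ð/, /k/ → /θ/, giving /ðθəʃnʃ/.
Under (C)(C)V(C), the unsyllabifiable consonants are /n/, /ʃ/ (at most one coda consonant is licensed; onsets may contain at most 2 consonants).
Epenthesis after each stranded consonant: /n/ → /ni/, /ʃ/ → /ʃi/.

ðθəʃniʃi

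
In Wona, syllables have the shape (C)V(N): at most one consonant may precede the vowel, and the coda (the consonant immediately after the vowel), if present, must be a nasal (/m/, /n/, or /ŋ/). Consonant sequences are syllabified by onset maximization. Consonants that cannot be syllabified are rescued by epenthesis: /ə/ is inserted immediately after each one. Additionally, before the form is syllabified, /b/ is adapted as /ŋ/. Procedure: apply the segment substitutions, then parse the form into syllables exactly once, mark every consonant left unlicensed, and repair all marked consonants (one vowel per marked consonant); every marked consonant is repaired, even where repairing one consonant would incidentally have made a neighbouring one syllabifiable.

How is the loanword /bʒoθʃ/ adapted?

ŋəʒoθəʃə

Substitution: /b/ → /ŋ/, giving /ŋʒoθʃ/.
Syllabifying with onset maximization leaves /ŋ/, /θ/, /ʃ/ stranded (only a nasal (/m/, /n/, or /ŋ/) is licensed in coda position; onsets are limited to one consonant).
Epenthesis after each stranded consonant: /ŋ/ → /ŋə/, /θ/ → /θə/, /ʃ/ → /ʃə/.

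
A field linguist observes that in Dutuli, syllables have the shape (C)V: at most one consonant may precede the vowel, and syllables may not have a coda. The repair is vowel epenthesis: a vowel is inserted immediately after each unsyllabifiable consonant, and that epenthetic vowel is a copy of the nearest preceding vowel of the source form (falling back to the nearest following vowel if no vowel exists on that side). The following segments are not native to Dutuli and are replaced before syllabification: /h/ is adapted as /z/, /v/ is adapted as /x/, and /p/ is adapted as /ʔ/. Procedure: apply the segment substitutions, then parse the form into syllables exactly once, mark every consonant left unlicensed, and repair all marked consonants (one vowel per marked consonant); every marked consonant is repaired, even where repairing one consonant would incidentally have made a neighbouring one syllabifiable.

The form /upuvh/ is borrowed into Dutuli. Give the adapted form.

Substitution: /p/ → /ʔ/, /v/ → /x/, /h/ → /z/, giving /uʔuxz/.
Syllabifying with onset maximization leaves /x/, /z/ stranded (no codas are permitted; onsets are limited to one consonant).
Each unlicensed consonant becomes the onset of a new syllable: /x/ → /xu/, /z/ → /zu/.

uʔuxuzu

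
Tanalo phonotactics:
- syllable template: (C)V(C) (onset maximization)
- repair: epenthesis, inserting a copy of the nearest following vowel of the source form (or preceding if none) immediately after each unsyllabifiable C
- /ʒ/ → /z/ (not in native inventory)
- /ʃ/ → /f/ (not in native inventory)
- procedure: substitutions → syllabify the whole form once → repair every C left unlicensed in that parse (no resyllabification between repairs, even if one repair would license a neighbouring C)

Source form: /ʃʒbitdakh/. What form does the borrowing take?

fizibitdakha

Substitution: /ʃ/ → /f/, /ʒ/ → /z/, giving /fzbitdakh/.
Syllabifying with onset maximization leaves /f/, /z/, /h/ stranded (at most one coda consonant is licensed; onsets are limited to one consonant).
Epenthesis after each stranded consonant: /f/ → /fi/, /z/ → /zi/, /h/ → /ha/.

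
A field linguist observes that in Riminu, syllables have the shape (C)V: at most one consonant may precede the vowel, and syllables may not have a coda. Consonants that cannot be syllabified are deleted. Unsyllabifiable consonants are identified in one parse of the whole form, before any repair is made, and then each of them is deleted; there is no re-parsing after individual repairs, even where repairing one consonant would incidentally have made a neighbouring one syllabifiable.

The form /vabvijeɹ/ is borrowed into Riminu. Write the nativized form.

vavije

Syllabifying with onset maximization leaves /b/, /ɹ/ stranded (no codas are permitted; onsets are limited to one consonant).
Deleting the stranded consonants removes /b/, /ɹ/.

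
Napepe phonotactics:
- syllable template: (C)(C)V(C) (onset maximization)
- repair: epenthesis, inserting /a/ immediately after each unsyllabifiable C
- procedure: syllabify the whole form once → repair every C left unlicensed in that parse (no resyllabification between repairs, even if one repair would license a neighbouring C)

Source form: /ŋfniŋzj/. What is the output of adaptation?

Syllabifying with onset maximization leaves /ŋ/, /z/, /j/ stranded (at most one coda consonant is licensed; onsets may contain at most 2 consonants).
Epenthesis after each stranded consonant: /ŋ/ → /ŋa/, /z/ → /za/, /j/ → /ja/.

ŋafniŋzaja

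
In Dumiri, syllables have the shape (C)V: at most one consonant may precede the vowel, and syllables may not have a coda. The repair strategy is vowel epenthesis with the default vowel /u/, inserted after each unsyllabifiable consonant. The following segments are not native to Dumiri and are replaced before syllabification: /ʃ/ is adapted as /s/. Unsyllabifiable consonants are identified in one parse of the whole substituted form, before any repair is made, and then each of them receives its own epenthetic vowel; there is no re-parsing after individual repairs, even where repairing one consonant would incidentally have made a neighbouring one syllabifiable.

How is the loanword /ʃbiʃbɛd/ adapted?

subisubɛdu

Substitution: /ʃ/ → /s/, giving /sbisbɛd/.
Syllabifying with onset maximization leaves /s/, /s/, /d/ stranded (no codas are permitted; onsets are limited to one consonant).
Epenthesis after each stranded consonant: /s/ → /su/, /s/ → /su/, /d/ → /du/.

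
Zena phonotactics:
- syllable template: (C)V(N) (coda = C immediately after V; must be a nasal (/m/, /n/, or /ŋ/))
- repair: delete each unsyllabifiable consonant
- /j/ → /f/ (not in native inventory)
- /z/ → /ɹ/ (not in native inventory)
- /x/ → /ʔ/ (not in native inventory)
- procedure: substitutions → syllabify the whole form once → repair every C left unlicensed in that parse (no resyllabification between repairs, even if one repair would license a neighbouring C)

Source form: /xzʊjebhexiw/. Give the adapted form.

ɹʊfeheʔi

Substitution: /x/ → /ʔ/, /z/ → /ɹ/, /j/ → /f/, giving /ʔɹʊfebheʔiw/.
The consonants /ʔ/, /b/, /w/ cannot be parsed into a legal (C)V(N) syllable (only a nasal (/m/, /n/, or /ŋ/) is licensed in coda position; onsets are limited to one consonant).
Each unlicensed consonant is deleted: /ʔ/, /b/, /w/.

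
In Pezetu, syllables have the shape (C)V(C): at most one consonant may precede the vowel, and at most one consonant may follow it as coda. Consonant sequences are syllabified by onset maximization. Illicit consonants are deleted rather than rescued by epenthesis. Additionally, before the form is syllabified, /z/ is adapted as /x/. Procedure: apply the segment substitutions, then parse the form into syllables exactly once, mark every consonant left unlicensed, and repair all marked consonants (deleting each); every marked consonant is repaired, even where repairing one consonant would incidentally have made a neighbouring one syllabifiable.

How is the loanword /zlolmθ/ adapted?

Substitution: /z/ → /x/, giving /xlolmθ/.
The consonants /x/, /m/, /θ/ cannot be parsed into a legal (C)V(C) syllable (at most one coda consonant is licensed; onsets are limited to one consonant).
Each unlicensed consonant is deleted: /x/, /m/, /θ/.

lol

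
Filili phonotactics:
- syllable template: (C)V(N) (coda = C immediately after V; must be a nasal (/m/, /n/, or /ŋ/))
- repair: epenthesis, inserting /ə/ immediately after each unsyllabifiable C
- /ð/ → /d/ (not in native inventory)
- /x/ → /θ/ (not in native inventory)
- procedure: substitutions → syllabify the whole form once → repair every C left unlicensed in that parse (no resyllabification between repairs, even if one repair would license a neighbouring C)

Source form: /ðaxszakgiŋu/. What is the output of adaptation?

Substitution: /ð/ → /d/, /x/ → /θ/, giving /daθszakgiŋu/.
The consonants /θ/, /s/, /k/ cannot be parsed into a legal (C)V(N) syllable (only a nasal (/m/, /n/, or /ŋ/) is licensed in coda position; onsets are limited to one consonant).
Each unlicensed consonant becomes the onset of a new syllable: /θ/ → /θə/, /s/ → /sə/, /k/ → /kə/.

daθəsəzakəgiŋu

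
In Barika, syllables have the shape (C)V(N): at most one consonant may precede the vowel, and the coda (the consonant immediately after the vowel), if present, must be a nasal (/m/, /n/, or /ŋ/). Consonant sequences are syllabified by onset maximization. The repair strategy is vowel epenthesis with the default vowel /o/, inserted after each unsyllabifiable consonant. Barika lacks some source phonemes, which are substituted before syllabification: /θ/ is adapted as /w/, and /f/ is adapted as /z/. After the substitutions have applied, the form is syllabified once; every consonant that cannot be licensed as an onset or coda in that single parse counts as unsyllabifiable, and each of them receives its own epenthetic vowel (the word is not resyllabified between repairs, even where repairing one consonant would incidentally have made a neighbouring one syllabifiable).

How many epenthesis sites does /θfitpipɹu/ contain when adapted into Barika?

After substitution the input is /wzitpipɹu/.
The unsyllabifiable consonants are /w/, /t/, /p/; each receives one epenthetic vowel.

3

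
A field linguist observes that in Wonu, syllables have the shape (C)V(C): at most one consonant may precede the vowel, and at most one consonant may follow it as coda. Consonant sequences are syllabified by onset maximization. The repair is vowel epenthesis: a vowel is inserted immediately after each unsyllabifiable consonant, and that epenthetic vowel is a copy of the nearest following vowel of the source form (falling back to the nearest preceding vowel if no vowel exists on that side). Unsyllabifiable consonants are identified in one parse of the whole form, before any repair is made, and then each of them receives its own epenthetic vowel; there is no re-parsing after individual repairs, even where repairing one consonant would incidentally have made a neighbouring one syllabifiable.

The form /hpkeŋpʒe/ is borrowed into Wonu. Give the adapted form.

hepekeŋpeʒe

The consonants /h/, /p/, /p/ cannot be parsed into a legal (C)V(C) syllable (at most one coda consonant is licensed; onsets are limited to one consonant).
Inserting the epenthetic vowel yields /h/ → /he/, /p/ → /pe/, /p/ → /pe/.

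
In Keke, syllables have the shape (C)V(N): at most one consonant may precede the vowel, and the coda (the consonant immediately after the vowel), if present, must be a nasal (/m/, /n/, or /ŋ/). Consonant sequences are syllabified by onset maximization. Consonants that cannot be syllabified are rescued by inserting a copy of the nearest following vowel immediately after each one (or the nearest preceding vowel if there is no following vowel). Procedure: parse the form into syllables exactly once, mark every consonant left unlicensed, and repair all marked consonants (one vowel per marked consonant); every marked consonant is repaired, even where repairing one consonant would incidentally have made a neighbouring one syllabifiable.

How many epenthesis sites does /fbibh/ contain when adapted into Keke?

The unsyllabifiable consonants are /f/, /b/, /h/; each receives one epenthetic vowel.

3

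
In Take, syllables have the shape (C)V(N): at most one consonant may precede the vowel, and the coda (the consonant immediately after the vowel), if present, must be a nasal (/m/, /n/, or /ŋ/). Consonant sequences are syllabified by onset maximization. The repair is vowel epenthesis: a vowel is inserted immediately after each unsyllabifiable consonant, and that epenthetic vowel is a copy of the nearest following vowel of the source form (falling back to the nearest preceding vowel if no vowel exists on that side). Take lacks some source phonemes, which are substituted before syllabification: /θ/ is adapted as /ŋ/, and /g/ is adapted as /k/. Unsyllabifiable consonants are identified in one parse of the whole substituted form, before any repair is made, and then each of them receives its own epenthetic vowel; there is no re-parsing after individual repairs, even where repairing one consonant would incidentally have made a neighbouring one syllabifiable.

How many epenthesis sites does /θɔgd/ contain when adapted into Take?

2

After substitution the input is /ŋɔkd/.
The unsyllabifiable consonants are /k/, /d/; each receives one epenthetic vowel.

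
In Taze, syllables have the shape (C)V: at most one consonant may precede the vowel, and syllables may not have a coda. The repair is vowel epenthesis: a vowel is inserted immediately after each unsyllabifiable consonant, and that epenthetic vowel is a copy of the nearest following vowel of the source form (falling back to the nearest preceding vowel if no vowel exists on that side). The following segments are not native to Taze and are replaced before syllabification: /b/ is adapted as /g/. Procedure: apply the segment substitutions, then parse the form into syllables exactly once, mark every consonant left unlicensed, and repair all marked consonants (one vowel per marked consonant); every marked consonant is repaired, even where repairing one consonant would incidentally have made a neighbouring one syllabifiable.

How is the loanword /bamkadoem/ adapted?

Substitution: /b/ → /g/, giving /gamkadoem/.
Syllabifying with onset maximization leaves /m/, /m/ stranded (no codas are permitted; onsets are limited to one consonant).
Inserting the epenthetic vowel yields /m/ → /ma/, /m/ → /me/.

gamakadoeme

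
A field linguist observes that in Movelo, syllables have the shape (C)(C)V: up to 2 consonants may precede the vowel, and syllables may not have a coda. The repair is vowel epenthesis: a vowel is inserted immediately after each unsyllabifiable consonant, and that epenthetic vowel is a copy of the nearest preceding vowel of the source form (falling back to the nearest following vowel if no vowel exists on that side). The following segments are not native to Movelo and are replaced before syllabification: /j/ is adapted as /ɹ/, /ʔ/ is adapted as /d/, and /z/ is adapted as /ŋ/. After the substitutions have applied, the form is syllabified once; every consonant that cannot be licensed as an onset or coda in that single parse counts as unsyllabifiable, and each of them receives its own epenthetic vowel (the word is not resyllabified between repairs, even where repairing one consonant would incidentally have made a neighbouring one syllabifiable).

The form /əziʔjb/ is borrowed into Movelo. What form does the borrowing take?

Substitution: /z/ → /ŋ/, /ʔ/ → /d/, /j/ → /ɹ/, giving /əŋidɹb/.
Under (C)(C)V, the unsyllabifiable consonants are /d/, /ɹ/, /b/ (no codas are permitted; onsets may contain at most 2 consonants).
Inserting the epenthetic vowel yields /d/ → /di/, /ɹ/ → /ɹi/, /b/ → /bi/.

əŋidiɹibi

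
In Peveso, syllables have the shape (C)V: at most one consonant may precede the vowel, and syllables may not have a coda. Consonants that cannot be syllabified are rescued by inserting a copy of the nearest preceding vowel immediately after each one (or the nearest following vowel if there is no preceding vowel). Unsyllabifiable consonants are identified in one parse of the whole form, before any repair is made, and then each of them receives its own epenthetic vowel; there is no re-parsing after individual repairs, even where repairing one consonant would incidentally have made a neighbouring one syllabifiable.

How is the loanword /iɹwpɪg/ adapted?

The consonants /ɹ/, /w/, /g/ cannot be parsed into a legal (C)V syllable (no codas are permitted; onsets are limited to one consonant).
Inserting the epenthetic vowel yields /ɹ/ → /ɹi/, /w/ → /wi/, /g/ → /gɪ/.

iɹiwipɪgɪ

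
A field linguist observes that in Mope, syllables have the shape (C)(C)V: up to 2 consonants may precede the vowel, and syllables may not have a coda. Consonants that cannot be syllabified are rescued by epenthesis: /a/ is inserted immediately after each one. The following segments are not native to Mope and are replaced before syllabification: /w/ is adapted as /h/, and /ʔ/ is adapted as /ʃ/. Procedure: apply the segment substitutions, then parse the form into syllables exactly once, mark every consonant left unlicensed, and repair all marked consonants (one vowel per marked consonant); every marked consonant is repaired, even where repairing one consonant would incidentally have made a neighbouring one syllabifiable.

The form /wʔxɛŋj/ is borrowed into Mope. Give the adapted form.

Substitution: /w/ → /h/, /ʔ/ → /ʃ/, giving /hʃxɛŋj/.
Syllabifying with onset maximization leaves /h/, /ŋ/, /j/ stranded (no codas are permitted; onsets may contain at most 2 consonants).
Inserting the epenthetic vowel yields /h/ → /ha/, /ŋ/ → /ŋa/, /j/ → /ja/.

haʃxɛŋaja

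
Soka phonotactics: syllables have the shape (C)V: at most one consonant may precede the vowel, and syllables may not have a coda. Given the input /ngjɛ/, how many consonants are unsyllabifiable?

2

Syllabifying with onset maximization leaves /n/, /g/ stranded (no codas are permitted; onsets are limited to one consonant).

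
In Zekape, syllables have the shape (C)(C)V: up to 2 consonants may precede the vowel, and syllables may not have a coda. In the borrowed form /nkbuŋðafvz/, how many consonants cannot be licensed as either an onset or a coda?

The consonants /n/, /f/, /v/, /z/ cannot be parsed into a legal (C)(C)V syllable (no codas are permitted; onsets may contain at most 2 consonants).

4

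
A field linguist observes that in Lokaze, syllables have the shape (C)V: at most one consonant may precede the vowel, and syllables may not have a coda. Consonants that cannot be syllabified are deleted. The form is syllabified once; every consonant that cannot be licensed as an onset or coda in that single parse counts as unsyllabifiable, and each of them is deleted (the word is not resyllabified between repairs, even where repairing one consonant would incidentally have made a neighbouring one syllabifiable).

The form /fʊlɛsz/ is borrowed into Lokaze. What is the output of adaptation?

Under (C)V, the unsyllabifiable consonants are /s/, /z/ (no codas are permitted; onsets are limited to one consonant).
Deletion applies to /s/, /z/.

fʊlɛ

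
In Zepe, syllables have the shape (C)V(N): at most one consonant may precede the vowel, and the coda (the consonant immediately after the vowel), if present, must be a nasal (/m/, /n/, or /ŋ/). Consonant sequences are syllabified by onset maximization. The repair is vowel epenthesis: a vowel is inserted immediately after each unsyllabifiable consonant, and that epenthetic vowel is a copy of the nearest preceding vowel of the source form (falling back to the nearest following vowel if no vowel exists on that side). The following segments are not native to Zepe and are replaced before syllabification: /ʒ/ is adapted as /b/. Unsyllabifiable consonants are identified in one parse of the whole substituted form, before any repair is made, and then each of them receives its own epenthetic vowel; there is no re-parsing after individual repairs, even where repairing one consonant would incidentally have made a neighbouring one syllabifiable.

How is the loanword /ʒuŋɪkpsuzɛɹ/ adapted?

Substitution: /ʒ/ → /b/, giving /buŋɪkpsuzɛɹ/.
Under (C)V(N), the unsyllabifiable consonants are /k/, /p/, /ɹ/ (only a nasal (/m/, /n/, or /ŋ/) is licensed in coda position; onsets are limited to one consonant).
Each unlicensed consonant becomes the onset of a new syllable: /k/ → /kɪ/, /p/ → /pɪ/, /ɹ/ → /ɹɛ/.

buŋɪkɪpɪsuzɛɹɛ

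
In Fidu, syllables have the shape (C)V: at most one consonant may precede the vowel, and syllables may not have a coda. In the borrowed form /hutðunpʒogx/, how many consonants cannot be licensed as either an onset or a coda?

5

Syllabifying with onset maximization leaves /t/, /n/, /p/, /g/, /x/ stranded (no codas are permitted; onsets are limited to one consonant).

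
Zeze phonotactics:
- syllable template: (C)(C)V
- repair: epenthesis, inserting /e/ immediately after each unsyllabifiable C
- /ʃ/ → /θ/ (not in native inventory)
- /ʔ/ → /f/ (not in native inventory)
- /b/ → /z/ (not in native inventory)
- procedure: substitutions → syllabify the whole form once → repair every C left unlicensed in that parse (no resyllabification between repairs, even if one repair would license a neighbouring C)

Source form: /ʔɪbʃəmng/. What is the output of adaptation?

Substitution: /ʔ/ → /f/, /b/ → /z/, /ʃ/ → /θ/, giving /fɪzθəmng/.
Syllabifying with onset maximization leaves /m/, /n/, /g/ stranded (no codas are permitted; onsets may contain at most 2 consonants).
Each unlicensed consonant becomes the onset of a new syllable: /m/ → /me/, /n/ → /ne/, /g/ → /ge/.

fɪzθəmenege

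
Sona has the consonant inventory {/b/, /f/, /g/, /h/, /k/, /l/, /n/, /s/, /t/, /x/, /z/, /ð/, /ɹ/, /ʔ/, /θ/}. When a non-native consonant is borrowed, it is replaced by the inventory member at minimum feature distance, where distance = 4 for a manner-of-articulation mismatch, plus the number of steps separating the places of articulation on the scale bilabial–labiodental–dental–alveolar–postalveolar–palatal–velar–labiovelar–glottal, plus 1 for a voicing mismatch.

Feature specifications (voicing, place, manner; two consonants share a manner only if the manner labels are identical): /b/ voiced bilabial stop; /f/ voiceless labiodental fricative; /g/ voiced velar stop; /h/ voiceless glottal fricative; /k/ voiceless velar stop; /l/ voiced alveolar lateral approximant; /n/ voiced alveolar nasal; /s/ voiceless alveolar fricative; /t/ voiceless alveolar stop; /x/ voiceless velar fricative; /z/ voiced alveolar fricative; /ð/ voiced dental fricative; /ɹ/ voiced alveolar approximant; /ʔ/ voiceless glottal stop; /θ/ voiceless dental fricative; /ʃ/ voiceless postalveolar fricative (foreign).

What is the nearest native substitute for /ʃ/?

/s/ is closest: same manner (fricative), place distance 1 (postalveolar→alveolar), same voicing; total 1. Next closest is /x/ at distance 2.

s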